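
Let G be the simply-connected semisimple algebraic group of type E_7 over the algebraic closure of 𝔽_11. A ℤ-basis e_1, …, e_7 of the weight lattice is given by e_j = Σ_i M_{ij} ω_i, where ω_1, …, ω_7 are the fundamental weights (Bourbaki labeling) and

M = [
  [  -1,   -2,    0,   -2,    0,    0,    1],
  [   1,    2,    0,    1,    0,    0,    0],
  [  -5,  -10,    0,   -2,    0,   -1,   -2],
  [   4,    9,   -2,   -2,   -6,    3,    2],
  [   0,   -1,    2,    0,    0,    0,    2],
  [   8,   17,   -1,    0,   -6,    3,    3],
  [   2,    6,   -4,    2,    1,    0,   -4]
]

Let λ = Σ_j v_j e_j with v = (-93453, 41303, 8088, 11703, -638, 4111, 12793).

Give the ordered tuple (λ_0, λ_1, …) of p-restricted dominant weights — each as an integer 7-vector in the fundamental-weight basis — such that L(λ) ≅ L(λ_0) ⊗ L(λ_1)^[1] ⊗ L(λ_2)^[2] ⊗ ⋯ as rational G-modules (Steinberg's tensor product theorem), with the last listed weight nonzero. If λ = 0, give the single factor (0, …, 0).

((3, 9, 10, 3, 8, 0, 2), (10, 0, 3, 7, 8, 1, 3), (1, 7, 9, 0, 3, 8, 1))

In the fundamental-weight basis, λ has coordinates c = M·v (v = (-93453, 41303, 8088, 11703, -638, 4111, 12793)):
  c_1 = -1*-93453 + -2*41303 + 0*8088 + -2*11703 + 0*-638 + 0*4111 + 1*12793 = 234
  c_2 = 1*-93453 + 2*41303 + 0*8088 + 1*11703 + 0*-638 + 0*4111 + 0*12793 = 856
  c_3 = -5*-93453 + -10*41303 + 0*8088 + -2*11703 + 0*-638 + -1*4111 + -2*12793 = 1132
  c_4 = 4*-93453 + 9*41303 + -2*8088 + -2*11703 + -6*-638 + 3*4111 + 2*12793 = 80
  c_5 = 0*-93453 + -1*41303 + 2*8088 + 0*11703 + 0*-638 + 0*4111 + 2*12793 = 459
  c_6 = 8*-93453 + 17*41303 + -1*8088 + 0*11703 + -6*-638 + 3*4111 + 3*12793 = 979
  c_7 = 2*-93453 + 6*41303 + -4*8088 + 2*11703 + 1*-638 + 0*4111 + -4*12793 = 156
Expand coordinatewise in base 11:
  c_1 = 234 = 3·11^0 + 10·11^1 + 1·11^2
  c_2 = 856 = 9·11^0 + 0·11^1 + 7·11^2
  c_3 = 1132 = 10·11^0 + 3·11^1 + 9·11^2
  c_4 = 80 = 3·11^0 + 7·11^1
  c_5 = 459 = 8·11^0 + 8·11^1 + 3·11^2
  c_6 = 979 = 0·11^0 + 1·11^1 + 8·11^2
  c_7 = 156 = 2·11^0 + 3·11^1 + 1·11^2
λ_0 = (3, 9, 10, 3, 8, 0, 2)
λ_1 = (10, 0, 3, 7, 8, 1, 3)
λ_2 = (1, 7, 9, 0, 3, 8, 1)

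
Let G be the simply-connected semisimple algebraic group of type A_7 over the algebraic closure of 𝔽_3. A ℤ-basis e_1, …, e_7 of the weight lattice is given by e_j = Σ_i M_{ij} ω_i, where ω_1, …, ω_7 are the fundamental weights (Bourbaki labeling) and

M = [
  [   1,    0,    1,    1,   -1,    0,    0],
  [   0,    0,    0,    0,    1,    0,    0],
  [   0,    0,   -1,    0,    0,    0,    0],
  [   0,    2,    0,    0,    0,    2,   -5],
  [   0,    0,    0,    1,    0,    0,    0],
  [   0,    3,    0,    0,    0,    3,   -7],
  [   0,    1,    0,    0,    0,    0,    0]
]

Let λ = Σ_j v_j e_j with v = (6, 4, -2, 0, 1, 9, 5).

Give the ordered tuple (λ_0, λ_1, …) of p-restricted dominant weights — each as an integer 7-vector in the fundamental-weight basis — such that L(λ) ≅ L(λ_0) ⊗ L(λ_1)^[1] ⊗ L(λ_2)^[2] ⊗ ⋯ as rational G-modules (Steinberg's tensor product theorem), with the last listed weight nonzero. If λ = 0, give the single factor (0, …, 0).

Compute c_i = Σ_j M_{ij} v_j with v = (6, 4, -2, 0, 1, 9, 5):
  c_1 = (1)·(6) + (0)·(4) + (1)·(-2) + (1)·(0) + (-1)·(1) + (0)·(9) + (0)·(5) = 3
  c_2 = (0)·(6) + (0)·(4) + (0)·(-2) + (0)·(0) + (1)·(1) + (0)·(9) + (0)·(5) = 1
  c_3 = (0)·(6) + (0)·(4) + (-1)·(-2) + (0)·(0) + (0)·(1) + (0)·(9) + (0)·(5) = 2
  c_4 = (0)·(6) + (2)·(4) + (0)·(-2) + (0)·(0) + (0)·(1) + (2)·(9) + (-5)·(5) = 1
  c_5 = (0)·(6) + (0)·(4) + (0)·(-2) + (1)·(0) + (0)·(1) + (0)·(9) + (0)·(5) = 0
  c_6 = (0)·(6) + (3)·(4) + (0)·(-2) + (0)·(0) + (0)·(1) + (3)·(9) + (-7)·(5) = 4
  c_7 = (0)·(6) + (1)·(4) + (0)·(-2) + (0)·(0) + (0)·(1) + (0)·(9) + (0)·(5) = 4
Expand coordinatewise in base 3:
  c_1 = 3 = 0·3^0 + 1·3^1
  c_2 = 1 = 1·3^0
  c_3 = 2 = 2·3^0
  c_4 = 1 = 1·3^0
  c_5 = 0
  c_6 = 4 = 1·3^0 + 1·3^1
  c_7 = 4 = 1·3^0 + 1·3^1
λ_0 = (0, 1, 2, 1, 0, 1, 1)
λ_1 = (1, 0, 0, 0, 0, 1, 1)

((0, 1, 2, 1, 0, 1, 1), (1, 0, 0, 0, 0, 1, 1))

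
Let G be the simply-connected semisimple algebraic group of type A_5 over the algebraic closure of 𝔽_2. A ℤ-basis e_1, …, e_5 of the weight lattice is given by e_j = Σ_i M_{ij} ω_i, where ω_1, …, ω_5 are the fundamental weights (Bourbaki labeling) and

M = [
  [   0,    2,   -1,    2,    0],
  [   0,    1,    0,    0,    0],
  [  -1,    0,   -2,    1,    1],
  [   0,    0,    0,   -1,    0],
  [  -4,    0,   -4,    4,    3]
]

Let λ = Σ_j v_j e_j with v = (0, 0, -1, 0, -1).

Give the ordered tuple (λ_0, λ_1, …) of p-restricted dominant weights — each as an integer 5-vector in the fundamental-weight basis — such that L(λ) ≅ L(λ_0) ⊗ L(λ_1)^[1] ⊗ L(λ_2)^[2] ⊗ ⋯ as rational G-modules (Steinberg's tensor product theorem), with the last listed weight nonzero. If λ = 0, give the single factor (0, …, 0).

((1, 0, 1, 0, 1),)

Change of basis e → ω: c = M·v where v = (0, 0, -1, 0, -1):
  c_1 = 0·0 + 2·0 + (-1)·(-1) + 2·0 + (0)·(-1) = 1
  c_2 = 0·0 + 1·0 + (0)·(-1) + 0·0 + (0)·(-1) = 0
  c_3 = (-1)·(0) + 0·0 + (-2)·(-1) + 1·0 + (1)·(-1) = 1
  c_4 = 0·0 + 0·0 + (0)·(-1) + (-1)·(0) + (0)·(-1) = 0
  c_5 = (-4)·(0) + 0·0 + (-4)·(-1) + 4·0 + (3)·(-1) = 1
Expand coordinatewise in base 2:
  c_1 = 1 = 1·2^0
  c_2 = 0
  c_3 = 1 = 1·2^0
  c_4 = 0
  c_5 = 1 = 1·2^0
Factor λ_0 = (1, 0, 1, 0, 1)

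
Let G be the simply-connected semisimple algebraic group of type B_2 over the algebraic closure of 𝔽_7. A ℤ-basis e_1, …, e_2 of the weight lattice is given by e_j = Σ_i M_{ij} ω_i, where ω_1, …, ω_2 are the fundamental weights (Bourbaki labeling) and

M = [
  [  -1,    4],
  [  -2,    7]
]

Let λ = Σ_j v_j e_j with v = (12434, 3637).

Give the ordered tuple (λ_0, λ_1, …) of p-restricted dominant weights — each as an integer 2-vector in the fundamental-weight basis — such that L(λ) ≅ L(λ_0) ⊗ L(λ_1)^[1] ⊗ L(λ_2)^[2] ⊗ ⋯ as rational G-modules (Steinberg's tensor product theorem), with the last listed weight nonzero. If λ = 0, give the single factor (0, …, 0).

ω-coordinates c = M·v, v = (12434, 3637):
  c_1 = (-1)·(12434) + 4·3637 = 2114
  c_2 = (-2)·(12434) + 7·3637 = 591
Expand coordinatewise in base 7:
  c_1 = 2114 = 0·7^0 + 1·7^1 + 1·7^2 + 6·7^3
  c_2 = 591 = 3·7^0 + 0·7^1 + 5·7^2 + 1·7^3
p-restricted factor λ_0 = (0, 3)
p-restricted factor λ_1 = (1, 0)
p-restricted factor λ_2 = (1, 5)
p-restricted factor λ_3 = (6, 1)

((0, 3), (1, 0), (1, 5), (6, 1))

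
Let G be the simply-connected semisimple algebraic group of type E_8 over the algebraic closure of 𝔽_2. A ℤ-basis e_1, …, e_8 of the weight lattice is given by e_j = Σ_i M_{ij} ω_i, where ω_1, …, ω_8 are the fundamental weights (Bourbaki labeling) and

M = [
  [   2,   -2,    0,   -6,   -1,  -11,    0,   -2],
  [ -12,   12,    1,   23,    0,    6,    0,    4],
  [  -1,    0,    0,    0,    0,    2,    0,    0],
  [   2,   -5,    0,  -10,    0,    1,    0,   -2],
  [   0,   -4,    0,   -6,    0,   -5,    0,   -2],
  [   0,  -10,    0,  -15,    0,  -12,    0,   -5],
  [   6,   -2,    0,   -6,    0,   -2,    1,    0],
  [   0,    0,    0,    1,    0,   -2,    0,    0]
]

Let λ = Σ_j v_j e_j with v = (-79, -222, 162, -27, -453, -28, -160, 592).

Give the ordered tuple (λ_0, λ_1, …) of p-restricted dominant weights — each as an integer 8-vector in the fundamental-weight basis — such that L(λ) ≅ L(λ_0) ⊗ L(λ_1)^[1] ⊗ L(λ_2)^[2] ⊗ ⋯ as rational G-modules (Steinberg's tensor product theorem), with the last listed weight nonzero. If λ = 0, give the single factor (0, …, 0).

((1, 1, 1, 0, 0, 1, 0, 1), (0, 0, 1, 1, 1, 0, 0, 0), (0, 0, 1, 0, 1, 0, 1, 1), (1, 1, 0, 1, 0, 0, 1, 1), (1, 1, 1, 0, 0, 0, 1, 1))

ω-coordinates c = M·v, v = (-79, -222, 162, -27, -453, -28, -160, 592):
  c_1 = (2)·(-79) + (-2)·(-222) + (0)·(162) + (-6)·(-27) + (-1)·(-453) + (-11)·(-28) + (0)·(-160) + (-2)·(592) = 25
  c_2 = (-12)·(-79) + (12)·(-222) + (1)·(162) + (23)·(-27) + (0)·(-453) + (6)·(-28) + (0)·(-160) + (4)·(592) = 25
  c_3 = (-1)·(-79) + (0)·(-222) + (0)·(162) + (0)·(-27) + (0)·(-453) + (2)·(-28) + (0)·(-160) + (0)·(592) = 23
  c_4 = (2)·(-79) + (-5)·(-222) + (0)·(162) + (-10)·(-27) + (0)·(-453) + (1)·(-28) + (0)·(-160) + (-2)·(592) = 10
  c_5 = (0)·(-79) + (-4)·(-222) + (0)·(162) + (-6)·(-27) + (0)·(-453) + (-5)·(-28) + (0)·(-160) + (-2)·(592) = 6
  c_6 = (0)·(-79) + (-10)·(-222) + (0)·(162) + (-15)·(-27) + (0)·(-453) + (-12)·(-28) + (0)·(-160) + (-5)·(592) = 1
  c_7 = (6)·(-79) + (-2)·(-222) + (0)·(162) + (-6)·(-27) + (0)·(-453) + (-2)·(-28) + (1)·(-160) + (0)·(592) = 28
  c_8 = (0)·(-79) + (0)·(-222) + (0)·(162) + (1)·(-27) + (0)·(-453) + (-2)·(-28) + (0)·(-160) + (0)·(592) = 29
Base-2 expansion of each c_i:
  c_1 = 25 = 1·2^0 + 0·2^1 + 0·2^2 + 1·2^3 + 1·2^4
  c_2 = 25 = 1·2^0 + 0·2^1 + 0·2^2 + 1·2^3 + 1·2^4
  c_3 = 23 = 1·2^0 + 1·2^1 + 1·2^2 + 0·2^3 + 1·2^4
  c_4 = 10 = 0·2^0 + 1·2^1 + 0·2^2 + 1·2^3
  c_5 = 6 = 0·2^0 + 1·2^1 + 1·2^2
  c_6 = 1 = 1·2^0
  c_7 = 28 = 0·2^0 + 0·2^1 + 1·2^2 + 1·2^3 + 1·2^4
  c_8 = 29 = 1·2^0 + 0·2^1 + 1·2^2 + 1·2^3 + 1·2^4
p-restricted factor λ_0 = (1, 1, 1, 0, 0, 1, 0, 1)
p-restricted factor λ_1 = (0, 0, 1, 1, 1, 0, 0, 0)
p-restricted factor λ_2 = (0, 0, 1, 0, 1, 0, 1, 1)
p-restricted factor λ_3 = (1, 1, 0, 1, 0, 0, 1, 1)
p-restricted factor λ_4 = (1, 1, 1, 0, 0, 0, 1, 1)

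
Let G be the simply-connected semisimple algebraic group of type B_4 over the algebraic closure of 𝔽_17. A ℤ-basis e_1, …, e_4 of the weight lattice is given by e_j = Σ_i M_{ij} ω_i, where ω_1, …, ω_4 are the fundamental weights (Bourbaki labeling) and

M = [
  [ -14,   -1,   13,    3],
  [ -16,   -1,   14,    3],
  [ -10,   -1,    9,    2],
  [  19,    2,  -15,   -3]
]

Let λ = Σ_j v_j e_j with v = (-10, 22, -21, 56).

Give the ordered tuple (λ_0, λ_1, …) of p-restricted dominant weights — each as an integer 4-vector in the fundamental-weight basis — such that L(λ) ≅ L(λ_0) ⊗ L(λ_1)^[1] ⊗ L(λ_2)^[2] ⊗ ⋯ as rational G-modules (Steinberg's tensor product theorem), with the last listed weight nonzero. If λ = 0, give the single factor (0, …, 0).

((13, 12, 1, 1),)

Change of basis e → ω: c = M·v where v = (-10, 22, -21, 56):
  c_1 = (-14)·(-10) + (-1)·(22) + (13)·(-21) + (3)·(56) = 13
  c_2 = (-16)·(-10) + (-1)·(22) + (14)·(-21) + (3)·(56) = 12
  c_3 = (-10)·(-10) + (-1)·(22) + (9)·(-21) + (2)·(56) = 1
  c_4 = (19)·(-10) + (2)·(22) + (-15)·(-21) + (-3)·(56) = 1
Expand coordinatewise in base 17:
  c_1 = 13 = 13·17^0
  c_2 = 12 = 12·17^0
  c_3 = 1 = 1·17^0
  c_4 = 1 = 1·17^0
Factor λ_0 = (13, 12, 1, 1)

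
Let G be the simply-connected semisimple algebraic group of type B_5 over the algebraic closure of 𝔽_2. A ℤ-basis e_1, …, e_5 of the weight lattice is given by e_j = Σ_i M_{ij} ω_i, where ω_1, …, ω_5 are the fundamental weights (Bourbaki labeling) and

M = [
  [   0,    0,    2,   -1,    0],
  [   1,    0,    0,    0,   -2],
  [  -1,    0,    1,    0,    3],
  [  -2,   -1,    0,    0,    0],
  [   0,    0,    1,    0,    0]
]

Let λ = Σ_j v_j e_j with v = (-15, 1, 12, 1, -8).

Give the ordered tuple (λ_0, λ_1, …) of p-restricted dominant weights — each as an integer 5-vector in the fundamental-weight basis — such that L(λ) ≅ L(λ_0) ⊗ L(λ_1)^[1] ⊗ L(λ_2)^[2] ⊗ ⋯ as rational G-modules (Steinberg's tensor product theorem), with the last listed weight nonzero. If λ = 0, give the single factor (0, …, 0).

In the fundamental-weight basis, λ has coordinates c = M·v (v = (-15, 1, 12, 1, -8)):
  c_1 = (0)·(-15) + (0)·(1) + (2)·(12) + (-1)·(1) + (0)·(-8) = 23
  c_2 = (1)·(-15) + (0)·(1) + (0)·(12) + (0)·(1) + (-2)·(-8) = 1
  c_3 = (-1)·(-15) + (0)·(1) + (1)·(12) + (0)·(1) + (3)·(-8) = 3
  c_4 = (-2)·(-15) + (-1)·(1) + (0)·(12) + (0)·(1) + (0)·(-8) = 29
  c_5 = (0)·(-15) + (0)·(1) + (1)·(12) + (0)·(1) + (0)·(-8) = 12
Base-2 expansion of each c_i:
  c_1 = 23 = 1·2^0 + 1·2^1 + 1·2^2 + 0·2^3 + 1·2^4
  c_2 = 1 = 1·2^0
  c_3 = 3 = 1·2^0 + 1·2^1
  c_4 = 29 = 1·2^0 + 0·2^1 + 1·2^2 + 1·2^3 + 1·2^4
  c_5 = 12 = 0·2^0 + 0·2^1 + 1·2^2 + 1·2^3
λ_0 = (1, 1, 1, 1, 0)
λ_1 = (1, 0, 1, 0, 0)
λ_2 = (1, 0, 0, 1, 1)
λ_3 = (0, 0, 0, 1, 1)
λ_4 = (1, 0, 0, 1, 0)

((1, 1, 1, 1, 0), (1, 0, 1, 0, 0), (1, 0, 0, 1, 1), (0, 0, 0, 1, 1), (1, 0, 0, 1, 0))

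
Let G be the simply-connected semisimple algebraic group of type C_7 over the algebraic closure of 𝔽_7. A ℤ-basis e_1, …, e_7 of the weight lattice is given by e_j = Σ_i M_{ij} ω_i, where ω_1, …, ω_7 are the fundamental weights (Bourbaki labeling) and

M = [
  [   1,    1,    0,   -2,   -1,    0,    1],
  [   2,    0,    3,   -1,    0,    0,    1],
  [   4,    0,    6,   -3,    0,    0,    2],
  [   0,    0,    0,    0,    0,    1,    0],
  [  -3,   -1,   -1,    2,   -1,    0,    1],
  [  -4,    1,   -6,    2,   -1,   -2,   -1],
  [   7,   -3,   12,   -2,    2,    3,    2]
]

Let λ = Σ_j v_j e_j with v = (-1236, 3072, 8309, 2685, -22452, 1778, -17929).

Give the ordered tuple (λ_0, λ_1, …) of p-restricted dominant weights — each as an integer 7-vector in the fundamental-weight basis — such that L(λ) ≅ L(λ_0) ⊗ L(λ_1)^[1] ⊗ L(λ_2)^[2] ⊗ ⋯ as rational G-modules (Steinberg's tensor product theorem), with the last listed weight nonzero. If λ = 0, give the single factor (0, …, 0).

Compute c_i = Σ_j M_{ij} v_j with v = (-1236, 3072, 8309, 2685, -22452, 1778, -17929):
  c_1 = 1*-1236 + 1*3072 + 0*8309 + -2*2685 + -1*-22452 + 0*1778 + 1*-17929 = 989
  c_2 = 2*-1236 + 0*3072 + 3*8309 + -1*2685 + 0*-22452 + 0*1778 + 1*-17929 = 1841
  c_3 = 4*-1236 + 0*3072 + 6*8309 + -3*2685 + 0*-22452 + 0*1778 + 2*-17929 = 997
  c_4 = 0*-1236 + 0*3072 + 0*8309 + 0*2685 + 0*-22452 + 1*1778 + 0*-17929 = 1778
  c_5 = -3*-1236 + -1*3072 + -1*8309 + 2*2685 + -1*-22452 + 0*1778 + 1*-17929 = 2220
  c_6 = -4*-1236 + 1*3072 + -6*8309 + 2*2685 + -1*-22452 + -2*1778 + -1*-17929 = 357
  c_7 = 7*-1236 + -3*3072 + 12*8309 + -2*2685 + 2*-22452 + 3*1778 + 2*-17929 = 1042
Expand coordinatewise in base 7:
  c_1 = 989 = 2·7^0 + 1·7^1 + 6·7^2 + 2·7^3
  c_2 = 1841 = 0·7^0 + 4·7^1 + 2·7^2 + 5·7^3
  c_3 = 997 = 3·7^0 + 2·7^1 + 6·7^2 + 2·7^3
  c_4 = 1778 = 0·7^0 + 2·7^1 + 1·7^2 + 5·7^3
  c_5 = 2220 = 1·7^0 + 2·7^1 + 3·7^2 + 6·7^3
  c_6 = 357 = 0·7^0 + 2·7^1 + 0·7^2 + 1·7^3
  c_7 = 1042 = 6·7^0 + 1·7^1 + 0·7^2 + 3·7^3
Factor λ_0 = (2, 0, 3, 0, 1, 0, 6)
Factor λ_1 = (1, 4, 2, 2, 2, 2, 1)
Factor λ_2 = (6, 2, 6, 1, 3, 0, 0)
Factor λ_3 = (2, 5, 2, 5, 6, 1, 3)

((2, 0, 3, 0, 1, 0, 6), (1, 4, 2, 2, 2, 2, 1), (6, 2, 6, 1, 3, 0, 0), (2, 5, 2, 5, 6, 1, 3))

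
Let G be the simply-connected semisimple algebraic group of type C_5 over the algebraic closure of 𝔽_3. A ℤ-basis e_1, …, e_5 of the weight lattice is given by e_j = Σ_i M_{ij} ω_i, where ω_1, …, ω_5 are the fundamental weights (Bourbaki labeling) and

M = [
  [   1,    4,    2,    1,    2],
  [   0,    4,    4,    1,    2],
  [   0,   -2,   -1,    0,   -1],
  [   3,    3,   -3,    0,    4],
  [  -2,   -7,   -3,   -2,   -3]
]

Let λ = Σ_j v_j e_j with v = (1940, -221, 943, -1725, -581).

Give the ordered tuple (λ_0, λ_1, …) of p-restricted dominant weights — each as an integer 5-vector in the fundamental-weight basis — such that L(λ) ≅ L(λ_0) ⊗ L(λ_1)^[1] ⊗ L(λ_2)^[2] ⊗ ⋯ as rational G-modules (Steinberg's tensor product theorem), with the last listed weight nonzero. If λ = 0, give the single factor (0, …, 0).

In the fundamental-weight basis, λ has coordinates c = M·v (v = (1940, -221, 943, -1725, -581)):
  c_1 = 1·1940 + (4)·(-221) + 2·943 + (1)·(-1725) + (2)·(-581) = 55
  c_2 = 0·1940 + (4)·(-221) + 4·943 + (1)·(-1725) + (2)·(-581) = 1
  c_3 = 0·1940 + (-2)·(-221) + (-1)·(943) + (0)·(-1725) + (-1)·(-581) = 80
  c_4 = 3·1940 + (3)·(-221) + (-3)·(943) + (0)·(-1725) + (4)·(-581) = 4
  c_5 = (-2)·(1940) + (-7)·(-221) + (-3)·(943) + (-2)·(-1725) + (-3)·(-581) = 31
Base-3 expansion of each c_i:
  c_1 = 55 = 1·3^0 + 0·3^1 + 0·3^2 + 2·3^3
  c_2 = 1 = 1·3^0
  c_3 = 80 = 2·3^0 + 2·3^1 + 2·3^2 + 2·3^3
  c_4 = 4 = 1·3^0 + 1·3^1
  c_5 = 31 = 1·3^0 + 1·3^1 + 0·3^2 + 1·3^3
p-restricted factor λ_0 = (1, 1, 2, 1, 1)
p-restricted factor λ_1 = (0, 0, 2, 1, 1)
p-restricted factor λ_2 = (0, 0, 2, 0, 0)
p-restricted factor λ_3 = (2, 0, 2, 0, 1)

((1, 1, 2, 1, 1), (0, 0, 2, 1, 1), (0, 0, 2, 0, 0), (2, 0, 2, 0, 1))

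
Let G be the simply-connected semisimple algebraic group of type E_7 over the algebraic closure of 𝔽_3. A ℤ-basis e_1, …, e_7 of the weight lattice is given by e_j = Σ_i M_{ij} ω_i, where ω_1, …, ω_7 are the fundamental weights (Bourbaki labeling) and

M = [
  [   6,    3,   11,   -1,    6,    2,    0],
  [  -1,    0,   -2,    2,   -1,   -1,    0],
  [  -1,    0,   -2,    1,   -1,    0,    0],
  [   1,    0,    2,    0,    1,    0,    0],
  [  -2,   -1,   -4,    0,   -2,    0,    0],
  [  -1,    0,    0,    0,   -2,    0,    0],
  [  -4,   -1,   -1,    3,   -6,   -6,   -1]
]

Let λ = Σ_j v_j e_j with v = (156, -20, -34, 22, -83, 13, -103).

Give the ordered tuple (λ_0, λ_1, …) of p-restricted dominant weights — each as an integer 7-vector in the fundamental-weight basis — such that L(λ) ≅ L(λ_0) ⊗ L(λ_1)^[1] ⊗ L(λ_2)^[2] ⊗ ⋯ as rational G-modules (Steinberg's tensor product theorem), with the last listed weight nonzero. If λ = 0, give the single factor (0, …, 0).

Converting to the ω-basis (c_i = row i of M dotted with v = (156, -20, -34, 22, -83, 13, -103)):
  c_1 = 6*156 + 3*-20 + 11*-34 + -1*22 + 6*-83 + 2*13 + 0*-103 = 8
  c_2 = -1*156 + 0*-20 + -2*-34 + 2*22 + -1*-83 + -1*13 + 0*-103 = 26
  c_3 = -1*156 + 0*-20 + -2*-34 + 1*22 + -1*-83 + 0*13 + 0*-103 = 17
  c_4 = 1*156 + 0*-20 + 2*-34 + 0*22 + 1*-83 + 0*13 + 0*-103 = 5
  c_5 = -2*156 + -1*-20 + -4*-34 + 0*22 + -2*-83 + 0*13 + 0*-103 = 10
  c_6 = -1*156 + 0*-20 + 0*-34 + 0*22 + -2*-83 + 0*13 + 0*-103 = 10
  c_7 = -4*156 + -1*-20 + -1*-34 + 3*22 + -6*-83 + -6*13 + -1*-103 = 19
p = 3; digits c_i = Σ_j d_{ij}·3^j, 0 ≤ d_{ij} < 3:
  c_1 = 8 = 2·3^0 + 2·3^1
  c_2 = 26 = 2·3^0 + 2·3^1 + 2·3^2
  c_3 = 17 = 2·3^0 + 2·3^1 + 1·3^2
  c_4 = 5 = 2·3^0 + 1·3^1
  c_5 = 10 = 1·3^0 + 0·3^1 + 1·3^2
  c_6 = 10 = 1·3^0 + 0·3^1 + 1·3^2
  c_7 = 19 = 1·3^0 + 0·3^1 + 2·3^2
p-restricted factor λ_0 = (2, 2, 2, 2, 1, 1, 1)
p-restricted factor λ_1 = (2, 2, 2, 1, 0, 0, 0)
p-restricted factor λ_2 = (0, 2, 1, 0, 1, 1, 2)

((2, 2, 2, 2, 1, 1, 1), (2, 2, 2, 1, 0, 0, 0), (0, 2, 1, 0, 1, 1, 2))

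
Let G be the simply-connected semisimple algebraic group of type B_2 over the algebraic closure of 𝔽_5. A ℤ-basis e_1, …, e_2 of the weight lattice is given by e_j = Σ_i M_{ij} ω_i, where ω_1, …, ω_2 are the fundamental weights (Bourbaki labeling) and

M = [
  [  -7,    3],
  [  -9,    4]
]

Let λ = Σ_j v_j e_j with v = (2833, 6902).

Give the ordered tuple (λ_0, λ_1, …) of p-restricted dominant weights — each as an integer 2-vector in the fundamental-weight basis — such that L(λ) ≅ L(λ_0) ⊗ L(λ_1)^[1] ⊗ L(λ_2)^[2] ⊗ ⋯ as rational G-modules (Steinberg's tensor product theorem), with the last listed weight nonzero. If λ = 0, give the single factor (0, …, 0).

ω-coordinates c = M·v, v = (2833, 6902):
  c_1 = (-7)·(2833) + 3·6902 = 875
  c_2 = (-9)·(2833) + 4·6902 = 2111
p = 5; digits c_i = Σ_j d_{ij}·5^j, 0 ≤ d_{ij} < 5:
  c_1 = 875 = 0·5^0 + 0·5^1 + 0·5^2 + 2·5^3 + 1·5^4
  c_2 = 2111 = 1·5^0 + 2·5^1 + 4·5^2 + 1·5^3 + 3·5^4
p-restricted factor λ_0 = (0, 1)
p-restricted factor λ_1 = (0, 2)
p-restricted factor λ_2 = (0, 4)
p-restricted factor λ_3 = (2, 1)
p-restricted factor λ_4 = (1, 3)

((0, 1), (0, 2), (0, 4), (2, 1), (1, 3))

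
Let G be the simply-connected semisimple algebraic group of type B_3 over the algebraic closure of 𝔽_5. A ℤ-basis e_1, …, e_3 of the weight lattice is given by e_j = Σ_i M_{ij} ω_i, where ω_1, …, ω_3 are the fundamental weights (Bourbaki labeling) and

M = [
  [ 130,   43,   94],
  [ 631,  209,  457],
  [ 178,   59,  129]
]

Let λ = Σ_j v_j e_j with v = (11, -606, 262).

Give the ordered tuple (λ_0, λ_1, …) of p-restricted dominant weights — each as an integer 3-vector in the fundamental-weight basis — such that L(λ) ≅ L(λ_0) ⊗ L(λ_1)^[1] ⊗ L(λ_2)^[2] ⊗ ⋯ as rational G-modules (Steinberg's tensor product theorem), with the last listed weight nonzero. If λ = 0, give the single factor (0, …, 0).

Change of basis e → ω: c = M·v where v = (11, -606, 262):
  c_1 = 130*11 + 43*-606 + 94*262 = 0
  c_2 = 631*11 + 209*-606 + 457*262 = 21
  c_3 = 178*11 + 59*-606 + 129*262 = 2
Base-5 expansion of each c_i:
  c_1 = 0
  c_2 = 21 = 1·5^0 + 4·5^1
  c_3 = 2 = 2·5^0
λ_0 = (0, 1, 2)
λ_1 = (0, 4, 0)

((0, 1, 2), (0, 4, 0))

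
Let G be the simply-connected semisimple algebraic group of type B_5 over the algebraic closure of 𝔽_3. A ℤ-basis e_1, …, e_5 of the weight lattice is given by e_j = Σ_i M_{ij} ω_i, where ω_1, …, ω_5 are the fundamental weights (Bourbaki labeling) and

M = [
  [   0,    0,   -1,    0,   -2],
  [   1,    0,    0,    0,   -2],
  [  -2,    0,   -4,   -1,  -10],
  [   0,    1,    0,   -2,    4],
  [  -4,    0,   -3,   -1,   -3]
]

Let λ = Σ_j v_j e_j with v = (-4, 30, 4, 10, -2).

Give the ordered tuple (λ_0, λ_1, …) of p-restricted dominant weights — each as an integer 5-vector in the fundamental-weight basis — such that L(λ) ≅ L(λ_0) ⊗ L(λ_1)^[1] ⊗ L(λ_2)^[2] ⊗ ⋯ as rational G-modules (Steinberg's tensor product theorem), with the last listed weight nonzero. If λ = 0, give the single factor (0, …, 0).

((0, 0, 2, 2, 0),)

Converting to the ω-basis (c_i = row i of M dotted with v = (-4, 30, 4, 10, -2)):
  c_1 = (0)·(-4) + 0·30 + (-1)·(4) + 0·10 + (-2)·(-2) = 0
  c_2 = (1)·(-4) + 0·30 + 0·4 + 0·10 + (-2)·(-2) = 0
  c_3 = (-2)·(-4) + 0·30 + (-4)·(4) + (-1)·(10) + (-10)·(-2) = 2
  c_4 = (0)·(-4) + 1·30 + 0·4 + (-2)·(10) + (4)·(-2) = 2
  c_5 = (-4)·(-4) + 0·30 + (-3)·(4) + (-1)·(10) + (-3)·(-2) = 0
Base-3 expansion of each c_i:
  c_1 = 0
  c_2 = 0
  c_3 = 2 = 2·3^0
  c_4 = 2 = 2·3^0
  c_5 = 0
p-restricted factor λ_0 = (0, 0, 2, 2, 0)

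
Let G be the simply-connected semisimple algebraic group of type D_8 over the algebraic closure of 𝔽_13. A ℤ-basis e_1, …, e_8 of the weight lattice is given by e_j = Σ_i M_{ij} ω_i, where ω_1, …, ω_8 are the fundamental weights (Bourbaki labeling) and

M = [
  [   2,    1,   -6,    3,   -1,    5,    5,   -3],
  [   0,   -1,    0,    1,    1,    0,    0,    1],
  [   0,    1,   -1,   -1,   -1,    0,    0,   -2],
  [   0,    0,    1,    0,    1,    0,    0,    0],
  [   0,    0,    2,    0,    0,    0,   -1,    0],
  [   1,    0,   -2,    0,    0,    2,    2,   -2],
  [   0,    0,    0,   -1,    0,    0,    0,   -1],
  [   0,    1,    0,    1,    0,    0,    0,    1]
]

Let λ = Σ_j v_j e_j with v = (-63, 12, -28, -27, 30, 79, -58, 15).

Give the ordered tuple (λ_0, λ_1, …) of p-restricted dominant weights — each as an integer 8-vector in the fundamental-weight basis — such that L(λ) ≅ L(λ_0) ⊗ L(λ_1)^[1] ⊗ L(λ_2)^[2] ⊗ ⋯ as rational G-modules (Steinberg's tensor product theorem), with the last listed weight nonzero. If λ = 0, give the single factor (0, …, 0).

In the fundamental-weight basis, λ has coordinates c = M·v (v = (-63, 12, -28, -27, 30, 79, -58, 15)):
  c_1 = (2)·(-63) + 1·12 + (-6)·(-28) + (3)·(-27) + (-1)·(30) + 5·79 + (5)·(-58) + (-3)·(15) = 3
  c_2 = (0)·(-63) + (-1)·(12) + (0)·(-28) + (1)·(-27) + 1·30 + 0·79 + (0)·(-58) + 1·15 = 6
  c_3 = (0)·(-63) + 1·12 + (-1)·(-28) + (-1)·(-27) + (-1)·(30) + 0·79 + (0)·(-58) + (-2)·(15) = 7
  c_4 = (0)·(-63) + 0·12 + (1)·(-28) + (0)·(-27) + 1·30 + 0·79 + (0)·(-58) + 0·15 = 2
  c_5 = (0)·(-63) + 0·12 + (2)·(-28) + (0)·(-27) + 0·30 + 0·79 + (-1)·(-58) + 0·15 = 2
  c_6 = (1)·(-63) + 0·12 + (-2)·(-28) + (0)·(-27) + 0·30 + 2·79 + (2)·(-58) + (-2)·(15) = 5
  c_7 = (0)·(-63) + 0·12 + (0)·(-28) + (-1)·(-27) + 0·30 + 0·79 + (0)·(-58) + (-1)·(15) = 12
  c_8 = (0)·(-63) + 1·12 + (0)·(-28) + (1)·(-27) + 0·30 + 0·79 + (0)·(-58) + 1·15 = 0
Base-13 expansion of each c_i:
  c_1 = 3 = 3·13^0
  c_2 = 6 = 6·13^0
  c_3 = 7 = 7·13^0
  c_4 = 2 = 2·13^0
  c_5 = 2 = 2·13^0
  c_6 = 5 = 5·13^0
  c_7 = 12 = 12·13^0
  c_8 = 0
p-restricted factor λ_0 = (3, 6, 7, 2, 2, 5, 12, 0)

((3, 6, 7, 2, 2, 5, 12, 0),)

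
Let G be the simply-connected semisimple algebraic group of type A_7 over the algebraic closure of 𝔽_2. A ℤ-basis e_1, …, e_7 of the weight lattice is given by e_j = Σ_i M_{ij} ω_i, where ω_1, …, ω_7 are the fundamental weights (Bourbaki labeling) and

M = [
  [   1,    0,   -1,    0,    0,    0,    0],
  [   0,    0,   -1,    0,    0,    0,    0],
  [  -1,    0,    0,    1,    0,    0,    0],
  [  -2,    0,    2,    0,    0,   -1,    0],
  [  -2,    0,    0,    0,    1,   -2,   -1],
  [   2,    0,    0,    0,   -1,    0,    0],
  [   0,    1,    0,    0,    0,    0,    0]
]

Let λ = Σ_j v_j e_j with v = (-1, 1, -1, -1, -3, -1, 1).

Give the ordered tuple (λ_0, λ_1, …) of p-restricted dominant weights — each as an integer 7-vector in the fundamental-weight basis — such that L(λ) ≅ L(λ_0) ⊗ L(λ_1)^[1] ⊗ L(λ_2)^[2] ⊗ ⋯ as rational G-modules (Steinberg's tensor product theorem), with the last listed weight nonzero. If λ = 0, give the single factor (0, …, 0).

((0, 1, 0, 1, 0, 1, 1),)

ω-coordinates c = M·v, v = (-1, 1, -1, -1, -3, -1, 1):
  c_1 = (1)·(-1) + 0·1 + (-1)·(-1) + (0)·(-1) + (0)·(-3) + (0)·(-1) + 0·1 = 0
  c_2 = (0)·(-1) + 0·1 + (-1)·(-1) + (0)·(-1) + (0)·(-3) + (0)·(-1) + 0·1 = 1
  c_3 = (-1)·(-1) + 0·1 + (0)·(-1) + (1)·(-1) + (0)·(-3) + (0)·(-1) + 0·1 = 0
  c_4 = (-2)·(-1) + 0·1 + (2)·(-1) + (0)·(-1) + (0)·(-3) + (-1)·(-1) + 0·1 = 1
  c_5 = (-2)·(-1) + 0·1 + (0)·(-1) + (0)·(-1) + (1)·(-3) + (-2)·(-1) + (-1)·(1) = 0
  c_6 = (2)·(-1) + 0·1 + (0)·(-1) + (0)·(-1) + (-1)·(-3) + (0)·(-1) + 0·1 = 1
  c_7 = (0)·(-1) + 1·1 + (0)·(-1) + (0)·(-1) + (0)·(-3) + (0)·(-1) + 0·1 = 1
Writing each c_i in base p = 2:
  c_1 = 0
  c_2 = 1 = 1·2^0
  c_3 = 0
  c_4 = 1 = 1·2^0
  c_5 = 0
  c_6 = 1 = 1·2^0
  c_7 = 1 = 1·2^0
p-restricted factor λ_0 = (0, 1, 0, 1, 0, 1, 1)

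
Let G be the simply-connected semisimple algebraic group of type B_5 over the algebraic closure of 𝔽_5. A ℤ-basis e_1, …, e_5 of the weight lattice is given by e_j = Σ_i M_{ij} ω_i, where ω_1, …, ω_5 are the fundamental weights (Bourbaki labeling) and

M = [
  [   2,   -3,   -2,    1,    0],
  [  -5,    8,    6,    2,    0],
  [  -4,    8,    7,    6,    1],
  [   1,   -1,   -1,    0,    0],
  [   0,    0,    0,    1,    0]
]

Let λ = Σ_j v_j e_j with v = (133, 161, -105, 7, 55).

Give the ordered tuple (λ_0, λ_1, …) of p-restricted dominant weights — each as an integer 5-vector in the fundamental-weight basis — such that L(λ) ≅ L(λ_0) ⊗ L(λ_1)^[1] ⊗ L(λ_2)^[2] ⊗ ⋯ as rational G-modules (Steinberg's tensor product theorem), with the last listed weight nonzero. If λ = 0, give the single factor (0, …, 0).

((0, 2, 3, 2, 2), (0, 1, 3, 0, 1), (0, 0, 4, 3, 0))

In the fundamental-weight basis, λ has coordinates c = M·v (v = (133, 161, -105, 7, 55)):
  c_1 = 2*133 + -3*161 + -2*-105 + 1*7 + 0*55 = 0
  c_2 = -5*133 + 8*161 + 6*-105 + 2*7 + 0*55 = 7
  c_3 = -4*133 + 8*161 + 7*-105 + 6*7 + 1*55 = 118
  c_4 = 1*133 + -1*161 + -1*-105 + 0*7 + 0*55 = 77
  c_5 = 0*133 + 0*161 + 0*-105 + 1*7 + 0*55 = 7
Writing each c_i in base p = 5:
  c_1 = 0
  c_2 = 7 = 2·5^0 + 1·5^1
  c_3 = 118 = 3·5^0 + 3·5^1 + 4·5^2
  c_4 = 77 = 2·5^0 + 0·5^1 + 3·5^2
  c_5 = 7 = 2·5^0 + 1·5^1
λ_0 = (0, 2, 3, 2, 2)
λ_1 = (0, 1, 3, 0, 1)
λ_2 = (0, 0, 4, 3, 0)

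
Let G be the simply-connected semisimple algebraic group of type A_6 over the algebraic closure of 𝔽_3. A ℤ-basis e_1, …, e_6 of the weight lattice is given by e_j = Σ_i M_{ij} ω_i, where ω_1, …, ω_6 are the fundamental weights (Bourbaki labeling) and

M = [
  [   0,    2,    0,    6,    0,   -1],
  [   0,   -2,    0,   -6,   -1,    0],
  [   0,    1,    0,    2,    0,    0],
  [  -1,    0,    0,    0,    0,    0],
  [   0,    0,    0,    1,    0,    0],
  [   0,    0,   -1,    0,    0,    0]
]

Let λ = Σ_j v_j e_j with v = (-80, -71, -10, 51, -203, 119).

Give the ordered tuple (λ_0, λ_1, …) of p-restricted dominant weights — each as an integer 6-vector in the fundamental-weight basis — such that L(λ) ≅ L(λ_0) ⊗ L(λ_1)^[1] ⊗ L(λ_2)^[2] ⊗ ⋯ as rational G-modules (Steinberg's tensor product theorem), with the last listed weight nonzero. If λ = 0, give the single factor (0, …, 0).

Compute c_i = Σ_j M_{ij} v_j with v = (-80, -71, -10, 51, -203, 119):
  c_1 = (0)·(-80) + (2)·(-71) + (0)·(-10) + 6·51 + (0)·(-203) + (-1)·(119) = 45
  c_2 = (0)·(-80) + (-2)·(-71) + (0)·(-10) + (-6)·(51) + (-1)·(-203) + 0·119 = 39
  c_3 = (0)·(-80) + (1)·(-71) + (0)·(-10) + 2·51 + (0)·(-203) + 0·119 = 31
  c_4 = (-1)·(-80) + (0)·(-71) + (0)·(-10) + 0·51 + (0)·(-203) + 0·119 = 80
  c_5 = (0)·(-80) + (0)·(-71) + (0)·(-10) + 1·51 + (0)·(-203) + 0·119 = 51
  c_6 = (0)·(-80) + (0)·(-71) + (-1)·(-10) + 0·51 + (0)·(-203) + 0·119 = 10
Expand coordinatewise in base 3:
  c_1 = 45 = 0·3^0 + 0·3^1 + 2·3^2 + 1·3^3
  c_2 = 39 = 0·3^0 + 1·3^1 + 1·3^2 + 1·3^3
  c_3 = 31 = 1·3^0 + 1·3^1 + 0·3^2 + 1·3^3
  c_4 = 80 = 2·3^0 + 2·3^1 + 2·3^2 + 2·3^3
  c_5 = 51 = 0·3^0 + 2·3^1 + 2·3^2 + 1·3^3
  c_6 = 10 = 1·3^0 + 0·3^1 + 1·3^2
Factor λ_0 = (0, 0, 1, 2, 0, 1)
Factor λ_1 = (0, 1, 1, 2, 2, 0)
Factor λ_2 = (2, 1, 0, 2, 2, 1)
Factor λ_3 = (1, 1, 1, 2, 1, 0)

((0, 0, 1, 2, 0, 1), (0, 1, 1, 2, 2, 0), (2, 1, 0, 2, 2, 1), (1, 1, 1, 2, 1, 0))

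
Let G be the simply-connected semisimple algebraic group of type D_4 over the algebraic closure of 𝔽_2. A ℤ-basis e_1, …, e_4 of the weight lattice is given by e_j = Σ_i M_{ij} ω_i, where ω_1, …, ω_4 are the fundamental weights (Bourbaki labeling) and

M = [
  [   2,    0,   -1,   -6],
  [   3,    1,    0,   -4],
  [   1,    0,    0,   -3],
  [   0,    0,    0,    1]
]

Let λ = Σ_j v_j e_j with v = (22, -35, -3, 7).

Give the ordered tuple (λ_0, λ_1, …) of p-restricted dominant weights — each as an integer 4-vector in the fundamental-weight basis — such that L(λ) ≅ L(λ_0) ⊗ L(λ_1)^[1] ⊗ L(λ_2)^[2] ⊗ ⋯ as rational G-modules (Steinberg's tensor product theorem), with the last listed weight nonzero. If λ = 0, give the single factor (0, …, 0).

((1, 1, 1, 1), (0, 1, 0, 1), (1, 0, 0, 1))

ω-coordinates c = M·v, v = (22, -35, -3, 7):
  c_1 = 2*22 + 0*-35 + -1*-3 + -6*7 = 5
  c_2 = 3*22 + 1*-35 + 0*-3 + -4*7 = 3
  c_3 = 1*22 + 0*-35 + 0*-3 + -3*7 = 1
  c_4 = 0*22 + 0*-35 + 0*-3 + 1*7 = 7
Expand coordinatewise in base 2:
  c_1 = 5 = 1·2^0 + 0·2^1 + 1·2^2
  c_2 = 3 = 1·2^0 + 1·2^1
  c_3 = 1 = 1·2^0
  c_4 = 7 = 1·2^0 + 1·2^1 + 1·2^2
p-restricted factor λ_0 = (1, 1, 1, 1)
p-restricted factor λ_1 = (0, 1, 0, 1)
p-restricted factor λ_2 = (1, 0, 0, 1)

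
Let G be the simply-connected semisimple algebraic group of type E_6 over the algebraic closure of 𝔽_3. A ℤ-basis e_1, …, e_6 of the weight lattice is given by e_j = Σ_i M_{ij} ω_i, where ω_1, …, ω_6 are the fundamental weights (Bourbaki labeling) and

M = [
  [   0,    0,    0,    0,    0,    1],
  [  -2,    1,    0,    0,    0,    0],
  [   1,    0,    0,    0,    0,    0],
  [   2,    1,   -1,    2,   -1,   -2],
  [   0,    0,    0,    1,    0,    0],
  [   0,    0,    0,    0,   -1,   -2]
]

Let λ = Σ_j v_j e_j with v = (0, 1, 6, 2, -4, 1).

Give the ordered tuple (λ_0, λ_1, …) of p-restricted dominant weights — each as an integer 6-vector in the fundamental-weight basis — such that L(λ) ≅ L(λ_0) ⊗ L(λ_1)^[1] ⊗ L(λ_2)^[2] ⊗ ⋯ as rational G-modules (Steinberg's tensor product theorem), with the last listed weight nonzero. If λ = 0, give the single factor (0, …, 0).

Compute c_i = Σ_j M_{ij} v_j with v = (0, 1, 6, 2, -4, 1):
  c_1 = (0)·(0) + (0)·(1) + (0)·(6) + (0)·(2) + (0)·(-4) + (1)·(1) = 1
  c_2 = (-2)·(0) + (1)·(1) + (0)·(6) + (0)·(2) + (0)·(-4) + (0)·(1) = 1
  c_3 = (1)·(0) + (0)·(1) + (0)·(6) + (0)·(2) + (0)·(-4) + (0)·(1) = 0
  c_4 = (2)·(0) + (1)·(1) + (-1)·(6) + (2)·(2) + (-1)·(-4) + (-2)·(1) = 1
  c_5 = (0)·(0) + (0)·(1) + (0)·(6) + (1)·(2) + (0)·(-4) + (0)·(1) = 2
  c_6 = (0)·(0) + (0)·(1) + (0)·(6) + (0)·(2) + (-1)·(-4) + (-2)·(1) = 2
Expand coordinatewise in base 3:
  c_1 = 1 = 1·3^0
  c_2 = 1 = 1·3^0
  c_3 = 0
  c_4 = 1 = 1·3^0
  c_5 = 2 = 2·3^0
  c_6 = 2 = 2·3^0
p-restricted factor λ_0 = (1, 1, 0, 1, 2, 2)

((1, 1, 0, 1, 2, 2),)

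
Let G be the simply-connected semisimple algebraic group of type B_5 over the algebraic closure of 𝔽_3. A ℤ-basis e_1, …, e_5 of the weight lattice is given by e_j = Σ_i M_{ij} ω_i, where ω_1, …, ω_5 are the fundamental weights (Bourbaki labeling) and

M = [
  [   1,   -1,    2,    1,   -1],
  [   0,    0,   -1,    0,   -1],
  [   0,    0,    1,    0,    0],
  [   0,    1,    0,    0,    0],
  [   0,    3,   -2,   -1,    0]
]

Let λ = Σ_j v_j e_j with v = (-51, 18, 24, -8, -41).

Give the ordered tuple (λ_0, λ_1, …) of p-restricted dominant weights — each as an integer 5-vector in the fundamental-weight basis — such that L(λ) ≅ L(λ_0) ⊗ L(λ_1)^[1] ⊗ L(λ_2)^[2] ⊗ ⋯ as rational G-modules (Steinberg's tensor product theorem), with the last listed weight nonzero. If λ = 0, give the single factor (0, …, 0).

((0, 2, 0, 0, 2), (1, 2, 2, 0, 1), (1, 1, 2, 2, 1))

Compute c_i = Σ_j M_{ij} v_j with v = (-51, 18, 24, -8, -41):
  c_1 = (1)·(-51) + (-1)·(18) + (2)·(24) + (1)·(-8) + (-1)·(-41) = 12
  c_2 = (0)·(-51) + (0)·(18) + (-1)·(24) + (0)·(-8) + (-1)·(-41) = 17
  c_3 = (0)·(-51) + (0)·(18) + (1)·(24) + (0)·(-8) + (0)·(-41) = 24
  c_4 = (0)·(-51) + (1)·(18) + (0)·(24) + (0)·(-8) + (0)·(-41) = 18
  c_5 = (0)·(-51) + (3)·(18) + (-2)·(24) + (-1)·(-8) + (0)·(-41) = 14
Base-3 expansion of each c_i:
  c_1 = 12 = 0·3^0 + 1·3^1 + 1·3^2
  c_2 = 17 = 2·3^0 + 2·3^1 + 1·3^2
  c_3 = 24 = 0·3^0 + 2·3^1 + 2·3^2
  c_4 = 18 = 0·3^0 + 0·3^1 + 2·3^2
  c_5 = 14 = 2·3^0 + 1·3^1 + 1·3^2
λ_0 = (0, 2, 0, 0, 2)
λ_1 = (1, 2, 2, 0, 1)
λ_2 = (1, 1, 2, 2, 1)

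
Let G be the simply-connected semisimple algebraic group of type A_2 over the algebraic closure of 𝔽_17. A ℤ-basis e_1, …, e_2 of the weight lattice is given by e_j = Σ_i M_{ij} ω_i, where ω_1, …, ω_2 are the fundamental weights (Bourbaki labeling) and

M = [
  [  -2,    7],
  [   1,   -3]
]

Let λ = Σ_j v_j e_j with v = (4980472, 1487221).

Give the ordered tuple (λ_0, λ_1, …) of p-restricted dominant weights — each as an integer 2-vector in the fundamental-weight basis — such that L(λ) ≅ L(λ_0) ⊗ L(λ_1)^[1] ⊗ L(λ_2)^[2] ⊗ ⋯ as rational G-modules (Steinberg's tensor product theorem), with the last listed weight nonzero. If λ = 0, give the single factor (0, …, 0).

((4, 3), (12, 3), (8, 10), (6, 3), (5, 6))

In the fundamental-weight basis, λ has coordinates c = M·v (v = (4980472, 1487221)):
  c_1 = -2*4980472 + 7*1487221 = 449603
  c_2 = 1*4980472 + -3*1487221 = 518809
p = 17; digits c_i = Σ_j d_{ij}·17^j, 0 ≤ d_{ij} < 17:
  c_1 = 449603 = 4·17^0 + 12·17^1 + 8·17^2 + 6·17^3 + 5·17^4
  c_2 = 518809 = 3·17^0 + 3·17^1 + 10·17^2 + 3·17^3 + 6·17^4
p-restricted factor λ_0 = (4, 3)
p-restricted factor λ_1 = (12, 3)
p-restricted factor λ_2 = (8, 10)
p-restricted factor λ_3 = (6, 3)
p-restricted factor λ_4 = (5, 6)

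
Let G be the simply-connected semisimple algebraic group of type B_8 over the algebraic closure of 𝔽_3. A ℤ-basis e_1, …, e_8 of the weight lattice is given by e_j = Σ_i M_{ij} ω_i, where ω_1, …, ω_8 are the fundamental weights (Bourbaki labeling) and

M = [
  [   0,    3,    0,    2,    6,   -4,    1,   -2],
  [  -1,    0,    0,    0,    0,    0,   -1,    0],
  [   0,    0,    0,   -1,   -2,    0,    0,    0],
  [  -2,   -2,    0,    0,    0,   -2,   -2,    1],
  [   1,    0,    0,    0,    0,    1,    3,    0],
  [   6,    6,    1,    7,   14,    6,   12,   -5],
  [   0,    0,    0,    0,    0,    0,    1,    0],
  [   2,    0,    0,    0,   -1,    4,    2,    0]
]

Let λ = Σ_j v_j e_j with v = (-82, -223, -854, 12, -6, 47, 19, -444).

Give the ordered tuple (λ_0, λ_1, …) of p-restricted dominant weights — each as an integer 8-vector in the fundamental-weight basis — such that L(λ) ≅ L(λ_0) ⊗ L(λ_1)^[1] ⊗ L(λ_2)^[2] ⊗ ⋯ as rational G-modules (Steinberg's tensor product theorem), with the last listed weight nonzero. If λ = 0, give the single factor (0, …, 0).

Compute c_i = Σ_j M_{ij} v_j with v = (-82, -223, -854, 12, -6, 47, 19, -444):
  c_1 = (0)·(-82) + (3)·(-223) + (0)·(-854) + (2)·(12) + (6)·(-6) + (-4)·(47) + (1)·(19) + (-2)·(-444) = 38
  c_2 = (-1)·(-82) + (0)·(-223) + (0)·(-854) + (0)·(12) + (0)·(-6) + (0)·(47) + (-1)·(19) + (0)·(-444) = 63
  c_3 = (0)·(-82) + (0)·(-223) + (0)·(-854) + (-1)·(12) + (-2)·(-6) + (0)·(47) + (0)·(19) + (0)·(-444) = 0
  c_4 = (-2)·(-82) + (-2)·(-223) + (0)·(-854) + (0)·(12) + (0)·(-6) + (-2)·(47) + (-2)·(19) + (1)·(-444) = 34
  c_5 = (1)·(-82) + (0)·(-223) + (0)·(-854) + (0)·(12) + (0)·(-6) + (1)·(47) + (3)·(19) + (0)·(-444) = 22
  c_6 = (6)·(-82) + (6)·(-223) + (1)·(-854) + (7)·(12) + (14)·(-6) + (6)·(47) + (12)·(19) + (-5)·(-444) = 46
  c_7 = (0)·(-82) + (0)·(-223) + (0)·(-854) + (0)·(12) + (0)·(-6) + (0)·(47) + (1)·(19) + (0)·(-444) = 19
  c_8 = (2)·(-82) + (0)·(-223) + (0)·(-854) + (0)·(12) + (-1)·(-6) + (4)·(47) + (2)·(19) + (0)·(-444) = 68
Writing each c_i in base p = 3:
  c_1 = 38 = 2·3^0 + 0·3^1 + 1·3^2 + 1·3^3
  c_2 = 63 = 0·3^0 + 0·3^1 + 1·3^2 + 2·3^3
  c_3 = 0
  c_4 = 34 = 1·3^0 + 2·3^1 + 0·3^2 + 1·3^3
  c_5 = 22 = 1·3^0 + 1·3^1 + 2·3^2
  c_6 = 46 = 1·3^0 + 0·3^1 + 2·3^2 + 1·3^3
  c_7 = 19 = 1·3^0 + 0·3^1 + 2·3^2
  c_8 = 68 = 2·3^0 + 1·3^1 + 1·3^2 + 2·3^3
λ_0 = (2, 0, 0, 1, 1, 1, 1, 2)
λ_1 = (0, 0, 0, 2, 1, 0, 0, 1)
λ_2 = (1, 1, 0, 0, 2, 2, 2, 1)
λ_3 = (1, 2, 0, 1, 0, 1, 0, 2)

((2, 0, 0, 1, 1, 1, 1, 2), (0, 0, 0, 2, 1, 0, 0, 1), (1, 1, 0, 0, 2, 2, 2, 1), (1, 2, 0, 1, 0, 1, 0, 2))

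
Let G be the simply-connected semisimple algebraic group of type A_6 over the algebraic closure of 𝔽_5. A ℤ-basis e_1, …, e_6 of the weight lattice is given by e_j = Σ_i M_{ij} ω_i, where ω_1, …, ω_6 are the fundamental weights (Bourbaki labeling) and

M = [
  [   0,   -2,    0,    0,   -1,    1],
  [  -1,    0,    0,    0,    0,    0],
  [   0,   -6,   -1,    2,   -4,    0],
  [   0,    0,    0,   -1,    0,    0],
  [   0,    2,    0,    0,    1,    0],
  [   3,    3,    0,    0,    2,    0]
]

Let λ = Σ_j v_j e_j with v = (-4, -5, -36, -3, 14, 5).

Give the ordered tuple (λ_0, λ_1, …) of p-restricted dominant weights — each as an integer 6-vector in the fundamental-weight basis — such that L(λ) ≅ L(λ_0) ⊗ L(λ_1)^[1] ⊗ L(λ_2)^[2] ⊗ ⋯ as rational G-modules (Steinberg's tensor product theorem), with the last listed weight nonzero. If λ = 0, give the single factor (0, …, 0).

ω-coordinates c = M·v, v = (-4, -5, -36, -3, 14, 5):
  c_1 = (0)·(-4) + (-2)·(-5) + (0)·(-36) + (0)·(-3) + (-1)·(14) + 1·5 = 1
  c_2 = (-1)·(-4) + (0)·(-5) + (0)·(-36) + (0)·(-3) + 0·14 + 0·5 = 4
  c_3 = (0)·(-4) + (-6)·(-5) + (-1)·(-36) + (2)·(-3) + (-4)·(14) + 0·5 = 4
  c_4 = (0)·(-4) + (0)·(-5) + (0)·(-36) + (-1)·(-3) + 0·14 + 0·5 = 3
  c_5 = (0)·(-4) + (2)·(-5) + (0)·(-36) + (0)·(-3) + 1·14 + 0·5 = 4
  c_6 = (3)·(-4) + (3)·(-5) + (0)·(-36) + (0)·(-3) + 2·14 + 0·5 = 1
Expand coordinatewise in base 5:
  c_1 = 1 = 1·5^0
  c_2 = 4 = 4·5^0
  c_3 = 4 = 4·5^0
  c_4 = 3 = 3·5^0
  c_5 = 4 = 4·5^0
  c_6 = 1 = 1·5^0
λ_0 = (1, 4, 4, 3, 4, 1)

((1, 4, 4, 3, 4, 1),)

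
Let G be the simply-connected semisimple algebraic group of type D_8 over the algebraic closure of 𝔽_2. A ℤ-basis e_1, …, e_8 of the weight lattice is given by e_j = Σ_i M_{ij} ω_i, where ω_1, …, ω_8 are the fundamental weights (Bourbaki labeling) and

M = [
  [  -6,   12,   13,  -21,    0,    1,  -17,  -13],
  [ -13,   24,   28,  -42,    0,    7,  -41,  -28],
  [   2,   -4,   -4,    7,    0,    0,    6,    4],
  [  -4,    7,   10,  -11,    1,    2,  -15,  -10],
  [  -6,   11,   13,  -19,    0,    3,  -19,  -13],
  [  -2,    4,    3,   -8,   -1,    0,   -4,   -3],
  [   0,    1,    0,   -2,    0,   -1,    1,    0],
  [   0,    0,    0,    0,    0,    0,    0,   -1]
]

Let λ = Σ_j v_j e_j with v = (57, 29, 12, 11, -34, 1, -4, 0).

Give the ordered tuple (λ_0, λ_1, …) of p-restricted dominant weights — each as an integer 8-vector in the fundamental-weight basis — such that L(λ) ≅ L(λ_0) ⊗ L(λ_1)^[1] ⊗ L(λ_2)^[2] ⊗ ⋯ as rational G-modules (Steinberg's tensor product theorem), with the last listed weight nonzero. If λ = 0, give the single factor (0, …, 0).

In the fundamental-weight basis, λ has coordinates c = M·v (v = (57, 29, 12, 11, -34, 1, -4, 0)):
  c_1 = -6*57 + 12*29 + 13*12 + -21*11 + 0*-34 + 1*1 + -17*-4 + -13*0 = 0
  c_2 = -13*57 + 24*29 + 28*12 + -42*11 + 0*-34 + 7*1 + -41*-4 + -28*0 = 0
  c_3 = 2*57 + -4*29 + -4*12 + 7*11 + 0*-34 + 0*1 + 6*-4 + 4*0 = 3
  c_4 = -4*57 + 7*29 + 10*12 + -11*11 + 1*-34 + 2*1 + -15*-4 + -10*0 = 2
  c_5 = -6*57 + 11*29 + 13*12 + -19*11 + 0*-34 + 3*1 + -19*-4 + -13*0 = 3
  c_6 = -2*57 + 4*29 + 3*12 + -8*11 + -1*-34 + 0*1 + -4*-4 + -3*0 = 0
  c_7 = 0*57 + 1*29 + 0*12 + -2*11 + 0*-34 + -1*1 + 1*-4 + 0*0 = 2
  c_8 = 0*57 + 0*29 + 0*12 + 0*11 + 0*-34 + 0*1 + 0*-4 + -1*0 = 0
Base-2 expansion of each c_i:
  c_1 = 0
  c_2 = 0
  c_3 = 3 = 1·2^0 + 1·2^1
  c_4 = 2 = 0·2^0 + 1·2^1
  c_5 = 3 = 1·2^0 + 1·2^1
  c_6 = 0
  c_7 = 2 = 0·2^0 + 1·2^1
  c_8 = 0
p-restricted factor λ_0 = (0, 0, 1, 0, 1, 0, 0, 0)
p-restricted factor λ_1 = (0, 0, 1, 1, 1, 0, 1, 0)

((0, 0, 1, 0, 1, 0, 0, 0), (0, 0, 1, 1, 1, 0, 1, 0))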